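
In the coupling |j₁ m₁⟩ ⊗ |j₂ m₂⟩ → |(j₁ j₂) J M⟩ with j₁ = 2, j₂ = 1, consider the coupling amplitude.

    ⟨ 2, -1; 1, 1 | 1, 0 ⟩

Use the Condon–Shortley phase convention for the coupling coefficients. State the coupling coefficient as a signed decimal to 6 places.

√[3·2!2!0!/5! · 1!3!2!0!1!1!] = √(6/5)
  +(−1)^2/∏(2,0,1,0,1,0)! = 1/2  (running 1/2)
⟨..|..⟩ = √(6/5)·(1/2) = +0.547723

+0.547723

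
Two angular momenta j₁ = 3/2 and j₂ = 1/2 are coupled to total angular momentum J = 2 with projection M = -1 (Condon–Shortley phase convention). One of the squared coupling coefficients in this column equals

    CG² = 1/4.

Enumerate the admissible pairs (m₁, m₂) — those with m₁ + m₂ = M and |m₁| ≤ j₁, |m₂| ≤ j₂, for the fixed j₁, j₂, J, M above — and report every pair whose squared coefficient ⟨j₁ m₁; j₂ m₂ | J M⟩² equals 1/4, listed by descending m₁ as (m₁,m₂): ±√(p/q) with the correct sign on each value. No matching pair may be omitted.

(-3/2,1/2): +√(1/4)

Admissible pairs with m₁+m₂ = M = -1: (-3/2,1/2), (-1/2,-1/2)
  (m₁,m₂)=(-1/2,-1/2): CG² = 3/4, CG = +√(3/4)
  (m₁,m₂)=(-3/2,1/2): CG² = 1/4, CG = +√(1/4)   ← matches the target
Pairs with CG² = 1/4: (-3/2,1/2): +√(1/4)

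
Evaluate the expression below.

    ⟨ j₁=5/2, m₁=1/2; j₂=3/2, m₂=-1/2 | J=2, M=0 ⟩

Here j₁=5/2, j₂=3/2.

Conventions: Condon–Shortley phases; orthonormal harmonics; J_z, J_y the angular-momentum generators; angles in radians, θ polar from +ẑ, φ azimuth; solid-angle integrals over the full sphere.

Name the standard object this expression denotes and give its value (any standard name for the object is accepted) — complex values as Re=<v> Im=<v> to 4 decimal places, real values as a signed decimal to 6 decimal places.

Clebsch–Gordan coefficient, −√(1/14) ≈ -0.267261

This is a Clebsch–Gordan (vector-coupling) coefficient.
triangle: 2!×3!×1!/7! = 12/5040
(j±m)!: 3!×2!×1!×2!×2!×2! = 96
prefactor² = (2J+1)×Δ×N² = 8/7
  k=0: +1/(0!×2!×2!×1!×1!×0!) = 1/4
  k=1: −1/(1!×1!×1!×0!×2!×1!) = -1/2
Σ = -1/4  ⇒  CG² = 8/7×(-1/4)² = 1/14
CG = −√(1/14) = -0.267261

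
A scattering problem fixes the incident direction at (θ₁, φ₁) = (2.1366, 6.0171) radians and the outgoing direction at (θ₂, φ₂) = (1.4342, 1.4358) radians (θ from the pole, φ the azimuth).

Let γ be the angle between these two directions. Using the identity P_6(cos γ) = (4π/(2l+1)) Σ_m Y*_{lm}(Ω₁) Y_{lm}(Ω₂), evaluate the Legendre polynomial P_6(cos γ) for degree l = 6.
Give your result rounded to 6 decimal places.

Expand P_6 via completeness: Σ_{m} conj(Y_{6,m}) at Ω₁ times Y_{6,m} at Ω₂ —
  term(m=-6) = -0.05639 + 0.05652j   from Y*(Ω₁)=-0.00449 - 0.17475j, Y(Ω₂)=-0.31491 - 0.33078j
  term(m=-5) = 0.05097 + 0.06630j   from Y*(Ω₁)=-0.09155 + 0.37351j, Y(Ω₂)=0.13589 - 0.16978j
  term(m=-4) = -0.09273 + 0.05363j   from Y*(Ω₁)=0.18995 - 0.34243j, Y(Ω₂)=-0.23465 - 0.14065j
  term(m=-3) = 0.00313 + 0.00755j   from Y*(Ω₁)=-0.02366 + 0.02428j, Y(Ω₂)=0.09501 - 0.22164j
  term(m=-2) = 0.07028 - 0.01886j   from Y*(Ω₁)=-0.28948 + 0.17046j, Y(Ω₂)=-0.20874 - 0.05777j
  term(m=-1) = -0.00541 - 0.04102j   from Y*(Ω₁)=0.16121 - 0.04394j, Y(Ω₂)=0.03332 - 0.24535j
  term(m=+0) = -0.05928 + 0.00000j   from Y*(Ω₁)=0.29510 + 0.00000j, Y(Ω₂)=-0.20087 + 0.00000j
  term(m=+1) = -0.00541 + 0.04102j   from Y*(Ω₁)=-0.16121 - 0.04394j, Y(Ω₂)=-0.03332 - 0.24535j
  term(m=+2) = 0.07028 + 0.01886j   from Y*(Ω₁)=-0.28948 - 0.17046j, Y(Ω₂)=-0.20874 + 0.05777j
  term(m=+3) = 0.00313 - 0.00755j   from Y*(Ω₁)=0.02366 + 0.02428j, Y(Ω₂)=-0.09501 - 0.22164j
  term(m=+4) = -0.09273 - 0.05363j   from Y*(Ω₁)=0.18995 + 0.34243j, Y(Ω₂)=-0.23465 + 0.14065j
  term(m=+5) = 0.05097 - 0.06630j   from Y*(Ω₁)=0.09155 + 0.37351j, Y(Ω₂)=-0.13589 - 0.16978j
  term(m=+6) = -0.05639 - 0.05652j   from Y*(Ω₁)=-0.00449 + 0.17475j, Y(Ω₂)=-0.31491 + 0.33078j
Total Σ_m = -0.11958 - 0.00000j. Multiply by 0.966644: -0.11559 - 0.00000j. P_6(cos γ) = -0.115589

-0.115589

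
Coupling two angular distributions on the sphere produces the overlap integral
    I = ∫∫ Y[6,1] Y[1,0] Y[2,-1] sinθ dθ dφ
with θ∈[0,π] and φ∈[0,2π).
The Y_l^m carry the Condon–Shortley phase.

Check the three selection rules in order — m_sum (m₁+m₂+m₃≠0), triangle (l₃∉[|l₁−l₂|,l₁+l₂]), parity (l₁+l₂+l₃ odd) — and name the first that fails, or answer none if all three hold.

triangle

Σmᵢ = 0  ✓
l₃∈[|l₁−l₂|,l₁+l₂]=[5,7] required, l₃=2 fails  ✗
Σlᵢ = 9 ⇒ odd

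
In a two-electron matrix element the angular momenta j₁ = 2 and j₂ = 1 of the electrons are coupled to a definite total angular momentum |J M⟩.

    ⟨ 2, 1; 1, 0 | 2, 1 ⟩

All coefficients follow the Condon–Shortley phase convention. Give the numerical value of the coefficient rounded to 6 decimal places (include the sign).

+√(1/6) = +0.408248

j₁+j₂−J=1  J+j₁−j₂=3  J−j₁+j₂=1  j₁+j₂+J+1=6
(j₁±m₁, j₂±m₂, J±M) = (3,1,1,1,3,1)
P² = 3/2
sum k=0..1:
  [0] +1/2 = 1/2
  [1] −1/6 = -1/6
S = 1/3
C² = P²·S² = 1/6 ; C = +0.408248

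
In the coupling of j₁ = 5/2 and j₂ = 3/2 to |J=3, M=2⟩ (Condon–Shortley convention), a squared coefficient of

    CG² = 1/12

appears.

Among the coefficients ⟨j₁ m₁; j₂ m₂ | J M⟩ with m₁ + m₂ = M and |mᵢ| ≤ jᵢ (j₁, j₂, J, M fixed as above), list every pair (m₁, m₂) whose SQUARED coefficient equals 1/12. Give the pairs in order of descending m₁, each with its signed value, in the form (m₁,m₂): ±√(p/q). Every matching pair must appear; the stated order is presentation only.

(3/2,1/2): +√(1/12)

Admissible pairs with m₁+m₂ = M = 2: (1/2,3/2), (3/2,1/2), (5/2,-1/2)
  (m₁,m₂)=(5/2,-1/2): CG² = 5/12, CG = +√(5/12)
  (m₁,m₂)=(3/2,1/2): CG² = 1/12, CG = +√(1/12)   ← matches the target
  (m₁,m₂)=(1/2,3/2): CG² = 1/2, CG = −√(1/2)
Pairs with CG² = 1/12: (3/2,1/2): +√(1/12)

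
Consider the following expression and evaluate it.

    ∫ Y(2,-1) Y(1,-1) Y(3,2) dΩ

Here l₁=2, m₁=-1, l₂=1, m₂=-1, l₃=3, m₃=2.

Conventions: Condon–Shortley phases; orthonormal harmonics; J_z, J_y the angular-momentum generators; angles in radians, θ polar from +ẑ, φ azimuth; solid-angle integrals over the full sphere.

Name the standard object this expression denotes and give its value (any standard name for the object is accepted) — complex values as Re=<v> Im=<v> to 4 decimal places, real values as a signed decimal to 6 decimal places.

Gaunt coefficient, +0.261169

This is a Gaunt coefficient — the integral of a triple product of spherical harmonics over the sphere.
Checks pass: Σm=0; 6 even; l₃=3∈[1,3].
(2·2+1)(2·1+1)(2·3+1) = 105
Δ: 0! 4! 2! / 7! → 1/105
sum: t=0:+1/4 = 1/4
3j²(2 1 3; 0 0 0) = Δ·Π!·Σ² = 3/35  (sign -1)
sum: t=0:+1/12 = 1/12
3j²(2 1 3; -1 -1 2) = Δ·Π!·Σ² = 2/21  (sign -1)
combine: 4πI² = 105·3/35·2/21 = 6/7
take √, sign +1: I = 0.26116903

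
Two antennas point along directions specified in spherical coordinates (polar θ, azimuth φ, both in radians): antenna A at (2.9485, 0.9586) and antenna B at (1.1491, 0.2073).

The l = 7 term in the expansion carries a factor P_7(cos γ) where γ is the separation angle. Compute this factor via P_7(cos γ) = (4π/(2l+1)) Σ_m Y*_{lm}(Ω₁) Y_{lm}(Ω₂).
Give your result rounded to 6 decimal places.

Addition theorem: P_7(cos γ) = (4π/15) Σ_m Y*_{lm}(Ω₁) Y_{lm}(Ω₂), m = −7…7:
  [-7]  conj(Y_{7,-7})(Ω₁) = +0.000004+0.000002i ; Y_{7,-7}(Ω₂) = +0.031429-0.261318i ; Δ = +0.000001-0.000001i
  [-6]  conj(Y_{7,-6})(Ω₁) = -0.000079+0.000046i ; Y_{7,-6}(Ω₂) = +0.141904-0.418384i ; Δ = +0.000008+0.000040i
  [-5]  conj(Y_{7,-5})(Ω₁) = +0.000089-0.001096i ; Y_{7,-5}(Ω₂) = +0.139168-0.235199i ; Δ = -0.000246-0.000173i
  [-4]  conj(Y_{7,-4})(Ω₁) = +0.007155+0.005939i ; Y_{7,-4}(Ω₂) = -0.115586+0.126182i ; Δ = -0.001576+0.000216i
  [-3]  conj(Y_{7,-3})(Ω₁) = -0.054380+0.014804i ; Y_{7,-3}(Ω₂) = -0.276165+0.197950i ; Δ = +0.012088-0.014853i
  [-2]  conj(Y_{7,-2})(Ω₁) = +0.080078-0.221848i ; Y_{7,-2}(Ω₂) = +0.028543-0.012562i ; Δ = -0.000501-0.007338i
  [-1]  conj(Y_{7,-1})(Ω₁) = +0.346163+0.492974i ; Y_{7,-1}(Ω₂) = +0.327407-0.068861i ; Δ = +0.147283+0.137566i
  [+0]  conj(Y_{7,0})(Ω₁) = -0.591752-0.000000i ; Y_{7,0}(Ω₂) = +0.009491+0.000000i ; Δ = -0.005616-0.000000i
  [+1]  conj(Y_{7,1})(Ω₁) = -0.346163+0.492974i ; Y_{7,1}(Ω₂) = -0.327407-0.068861i ; Δ = +0.147283-0.137566i
  [+2]  conj(Y_{7,2})(Ω₁) = +0.080078+0.221848i ; Y_{7,2}(Ω₂) = +0.028543+0.012562i ; Δ = -0.000501+0.007338i
  [+3]  conj(Y_{7,3})(Ω₁) = +0.054380+0.014804i ; Y_{7,3}(Ω₂) = +0.276165+0.197950i ; Δ = +0.012088+0.014853i
  [+4]  conj(Y_{7,4})(Ω₁) = +0.007155-0.005939i ; Y_{7,4}(Ω₂) = -0.115586-0.126182i ; Δ = -0.001576-0.000216i
  [+5]  conj(Y_{7,5})(Ω₁) = -0.000089-0.001096i ; Y_{7,5}(Ω₂) = -0.139168-0.235199i ; Δ = -0.000246+0.000173i
  [+6]  conj(Y_{7,6})(Ω₁) = -0.000079-0.000046i ; Y_{7,6}(Ω₂) = +0.141904+0.418384i ; Δ = +0.000008-0.000040i
  [+7]  conj(Y_{7,7})(Ω₁) = -0.000004+0.000002i ; Y_{7,7}(Ω₂) = -0.031429-0.261318i ; Δ = +0.000001+0.000001i
Accumulated sum +0.308496+0.000000i; after 4π/(2l+1) scaling, +0.258445+0.000000i ⇒ P_7 = 0.258445

0.258445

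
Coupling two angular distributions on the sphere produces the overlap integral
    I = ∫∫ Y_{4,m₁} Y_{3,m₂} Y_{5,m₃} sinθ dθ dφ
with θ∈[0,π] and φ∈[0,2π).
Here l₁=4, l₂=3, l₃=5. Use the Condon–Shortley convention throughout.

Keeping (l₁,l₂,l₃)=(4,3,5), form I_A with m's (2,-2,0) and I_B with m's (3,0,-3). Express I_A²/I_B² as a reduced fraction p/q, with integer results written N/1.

400/147

Shared (l₁,l₂,l₃)=(4,3,5): N and (l;000)² cancel in I_A²/I_B².
A: Δ = 2!·6!·4!/13! = 1/180180; Racah Σ t=0..1: t=0:+1/576 t=1:−1/2880 = 1/720; ⇒ 3j(4 3 5; 2 -2 0)² = 80/3003, sgn -1
B: Δ = 2!·6!·4!/13! = 1/180180; Racah Σ t=0..1: t=0:+1/1440 t=1:−1/2880 = 1/2880; ⇒ 3j(4 3 5; 3 0 -3)² = 7/715, sgn +1
I_A²/I_B² = (80/3003)/(7/715) = 400/147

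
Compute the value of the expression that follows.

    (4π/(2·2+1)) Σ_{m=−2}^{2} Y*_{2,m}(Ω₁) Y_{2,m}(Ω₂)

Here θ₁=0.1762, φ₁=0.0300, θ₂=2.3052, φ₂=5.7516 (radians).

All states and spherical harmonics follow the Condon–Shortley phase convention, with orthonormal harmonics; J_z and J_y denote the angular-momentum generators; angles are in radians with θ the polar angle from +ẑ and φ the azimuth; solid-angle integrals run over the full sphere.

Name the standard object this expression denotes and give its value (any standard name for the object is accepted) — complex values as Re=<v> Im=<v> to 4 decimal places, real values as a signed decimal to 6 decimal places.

This sum is the spherical-harmonic addition theorem: it equals the Legendre polynomial P_l(cos γ) of the angle γ between the two directions.
Addition theorem: P_2(cos γ) = (4π/5) Σ_m Y*_{lm}(Ω₁) Y_{lm}(Ω₂), m = −2…2:
  m=-2: (0.01185 + 0.00071j) × (0.10344 + 0.18597j) = 0.00109 + 0.00228j  (running Σ = 0.00109 + 0.00228j)
  m=-1: (0.13326 + 0.00400j) × (-0.33124 - 0.19479j) = -0.04336 - 0.02728j  (running Σ = -0.04227 - 0.02501j)
  m=0: (0.60171 + 0.00000j) × (0.10953 + 0.00000j) = 0.06591 + 0.00000j  (running Σ = 0.02364 - 0.02501j)
  m=1: (-0.13326 + 0.00400j) × (0.33124 - 0.19479j) = -0.04336 + 0.02728j  (running Σ = -0.01973 + 0.00228j)
  m=2: (0.01185 - 0.00071j) × (0.10344 - 0.18597j) = 0.00109 - 0.00228j  (running Σ = -0.01863 + 0.00000j)
Accumulated sum -0.01863 + 0.00000j; after 4π/(2l+1) scaling, -0.04683 + 0.00000j ⇒ P_2 = -0.046834

Legendre polynomial (addition theorem), -0.046834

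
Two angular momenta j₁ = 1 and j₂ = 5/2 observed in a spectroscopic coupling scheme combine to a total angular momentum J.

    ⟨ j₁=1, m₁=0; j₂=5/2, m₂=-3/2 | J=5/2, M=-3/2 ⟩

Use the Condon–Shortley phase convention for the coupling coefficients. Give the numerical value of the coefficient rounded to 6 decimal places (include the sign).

triangle: 1!×1!×4!/7! = 24/5040
(j±m)!: 1!×1!×1!×4!×1!×4! = 576
prefactor² = (2J+1)×Δ×N² = 576/35
  k=0: +1/(0!×1!×1!×1!×0!×3!) = 1/6
  k=1: −1/(1!×0!×0!×0!×1!×4!) = -1/24
Σ = 1/8  ⇒  CG² = 576/35×(1/8)² = 9/35
CG = +√(9/35) = +0.507093

+√(9/35) ≈ +0.507093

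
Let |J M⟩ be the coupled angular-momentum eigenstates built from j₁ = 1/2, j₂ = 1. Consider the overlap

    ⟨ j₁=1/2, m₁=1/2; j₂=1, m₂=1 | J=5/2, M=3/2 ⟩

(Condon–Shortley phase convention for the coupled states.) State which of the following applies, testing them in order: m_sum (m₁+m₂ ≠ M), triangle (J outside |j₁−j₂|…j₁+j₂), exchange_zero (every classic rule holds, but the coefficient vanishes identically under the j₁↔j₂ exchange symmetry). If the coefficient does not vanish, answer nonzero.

triangle

m-sum: m₁+m₂ = 1/2+1 = 3/2, M = 3/2  ✓
triangle: need |j₁−j₂| ≤ J ≤ j₁+j₂, i.e. J ∈ [1/2, 3/2]; J = 5/2 is outside ✗ ⇒ coefficient is 0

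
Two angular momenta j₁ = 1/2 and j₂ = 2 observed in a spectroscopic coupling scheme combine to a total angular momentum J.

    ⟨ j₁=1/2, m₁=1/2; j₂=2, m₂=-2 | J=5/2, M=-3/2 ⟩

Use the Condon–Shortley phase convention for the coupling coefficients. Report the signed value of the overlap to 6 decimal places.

+0.447214  (= +√(1/5))

j₁+j₂−J=0  J+j₁−j₂=1  J−j₁+j₂=4  j₁+j₂+J+1=6
(j₁±m₁, j₂±m₂, J±M) = (1,0,0,4,1,4)
P² = 576/5
sum k=0..0:
  [0] +1/24 = 1/24
S = 1/24
C² = P²·S² = 1/5 ; C = +0.447214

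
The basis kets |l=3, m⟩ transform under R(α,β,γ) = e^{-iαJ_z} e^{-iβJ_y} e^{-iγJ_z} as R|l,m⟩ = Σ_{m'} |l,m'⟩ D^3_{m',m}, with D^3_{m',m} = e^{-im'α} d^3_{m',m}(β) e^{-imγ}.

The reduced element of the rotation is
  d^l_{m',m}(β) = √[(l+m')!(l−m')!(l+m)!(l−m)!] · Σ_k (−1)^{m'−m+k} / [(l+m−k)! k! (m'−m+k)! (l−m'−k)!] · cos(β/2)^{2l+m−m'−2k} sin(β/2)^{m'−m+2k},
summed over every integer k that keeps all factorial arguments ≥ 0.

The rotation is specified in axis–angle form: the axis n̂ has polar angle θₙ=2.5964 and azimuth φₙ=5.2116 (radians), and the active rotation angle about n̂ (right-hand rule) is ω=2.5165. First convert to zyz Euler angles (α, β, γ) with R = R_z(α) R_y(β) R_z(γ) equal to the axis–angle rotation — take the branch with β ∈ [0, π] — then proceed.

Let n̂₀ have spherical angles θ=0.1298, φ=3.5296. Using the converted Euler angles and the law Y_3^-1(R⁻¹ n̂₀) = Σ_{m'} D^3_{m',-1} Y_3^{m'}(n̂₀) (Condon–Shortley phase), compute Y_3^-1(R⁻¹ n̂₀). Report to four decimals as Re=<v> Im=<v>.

Re=0.0002 Im=-0.1511

Axis–angle → zyz. n̂ = (sinθₙcosφₙ, sinθₙsinφₙ, cosθₙ) = (+0.248263, -0.455295, -0.855027), ω = 2.5165.
R = I cosω + sinω [n̂]ₓ + (1−cosω) n̂n̂ᵀ gives
  R = [-0.699295, +0.295646, -0.650830; -0.705031, -0.435519, +0.559692; -0.117978, +0.850245, +0.512996]
β = atan2(√(R₁₃²+R₂₃²), R₃₃) = 1.032125; α = atan2(R₂₃, R₁₃) mod 2π = 2.431341; γ = atan2(R₃₂, −R₃₁) mod 2π = 1.432919
Need the full column D^3_{m',-1} for m'=−3..3 at α=2.4313, β=1.0321, γ=1.4329.
cos(β/2)=0.869769, sin(β/2)=0.493459
d^3_{-3,-1}: single k=2 term ⇒ +0.539714;  D = -0.413548+0.346799i
d^3_{-2,-1}: k∈[1..2] ⇒ +0.776731 -0.500030 = +0.276701;  D = +0.276680+0.003435i
d^3_{-1,-1}: k∈[0..2] ⇒ +0.432935 -1.114829 +0.269132 = -0.412762;  D = +0.309590+0.272996i
d^3_{0,-1}: k∈[0..2] ⇒ -0.850866 +0.821633 -0.088156 = -0.117389;  D = -0.016134-0.116275i
d^3_{1,-1}: k∈[0..2] ⇒ +0.836122 -0.358842 +0.014438 = +0.491718;  D = +0.266329-0.413346i
d^3_{2,-1}: k∈[0..1] ⇒ -0.500030 +0.080475 = -0.419555;  D = +0.402255-0.119237i
d^3_{3,-1}: single k=0 term ⇒ +0.173724;  D = +0.158477+0.071168i
Y_3^{m'}(θ=0.1298,φ=3.5296) and Σ D·Y over m':
  (-0.4135+0.3468i)·(-0.0004+0.0008i)  (+0.2767+0.0034i)·(+0.0121-0.0119i)  (+0.3096+0.2730i)·(-0.1516+0.0620i)  (-0.0161-0.1163i)·(+0.7091+0.0000i)  (+0.2663-0.4133i)·(+0.1516+0.0620i)  (+0.4023-0.1192i)·(+0.0121+0.0119i)  (+0.1585+0.0712i)·(+0.0004+0.0008i)
Y_3^-1(R⁻¹ n̂) = +0.000242-0.151052i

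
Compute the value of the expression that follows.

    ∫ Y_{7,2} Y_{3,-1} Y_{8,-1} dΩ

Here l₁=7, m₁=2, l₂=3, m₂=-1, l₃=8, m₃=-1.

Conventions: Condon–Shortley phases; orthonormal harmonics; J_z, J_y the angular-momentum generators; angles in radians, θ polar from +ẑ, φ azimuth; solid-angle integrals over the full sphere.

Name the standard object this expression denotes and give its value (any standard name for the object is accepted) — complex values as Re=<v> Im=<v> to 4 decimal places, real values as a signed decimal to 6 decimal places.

This is a Gaunt coefficient — the integral of a triple product of spherical harmonics over the sphere.
Rules hold: Σm=0, L=18 even, 4≤8≤10.
N = 15·7·17 = 1785
Δ = 2!·12!·4!/19! = 1/5290740
Racah Σ t=0..2: t=0:+1/7257600 t=1:−1/2073600 t=2:+1/7257600 = -1/4838400
⇒ 3j(7 3 8; 0 0 0)² = 252/20995, sgn -1
Racah Σ t=0..2: t=0:+1/4838400 t=1:−1/5806080 t=2:+1/104509440 = 23/522547200
⇒ 3j(7 3 8; 2 -1 -1)² = 529/377910, sgn -1
4πI² = N·(3j₀)²·(3jₘ)² = 155526/5185765
I = +1·√(0.0299909/4π) = 0.04885288

Gaunt coefficient, +0.048853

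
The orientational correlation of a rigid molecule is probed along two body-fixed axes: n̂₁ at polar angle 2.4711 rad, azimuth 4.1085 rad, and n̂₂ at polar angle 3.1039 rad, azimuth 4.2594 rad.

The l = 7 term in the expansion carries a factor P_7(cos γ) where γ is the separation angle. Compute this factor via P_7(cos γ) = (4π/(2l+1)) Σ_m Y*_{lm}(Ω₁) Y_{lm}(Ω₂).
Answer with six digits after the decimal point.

Term-by-term m-sum for l=7 (normalisation 4π/15 = 0.837758):
  m=-7: (-0.015820-0.008340i) × (-0.000000+0.000000i) = +0.000000-0.000000i  (running Σ = +0.000000-0.000000i)
  m=-6: (-0.074774+0.039094i) × (-0.000000+0.000000i) = +0.000000-0.000000i  (running Σ = +0.000000-0.000000i)
  m=-5: (-0.028910+0.235499i) × (-0.000000-0.000000i) = +0.000000-0.000000i  (running Σ = +0.000000-0.000000i)
  m=-4: (+0.319260+0.283441i) × (+0.000004-0.000014i) = +0.000005-0.000004i  (running Σ = +0.000005-0.000004i)
  m=-3: (+0.422088-0.103681i) × (+0.000461-0.000099i) = +0.000184-0.000090i  (running Σ = +0.000190-0.000093i)
  m=-2: (+0.022919-0.060338i) × (+0.006540+0.008344i) = +0.000653-0.000203i  (running Σ = +0.000843-0.000297i)
  m=-1: (+0.212333+0.307792i) × (-0.066776+0.137188i) = -0.056404+0.008577i  (running Σ = -0.055561+0.008280i)
  m=0: (+0.189395-0.000000i) × (-1.070924+0.000000i) = -0.202828+0.000000i  (running Σ = -0.258388+0.008280i)
  m=1: (-0.212333+0.307792i) × (+0.066776+0.137188i) = -0.056404-0.008577i  (running Σ = -0.314792-0.000297i)
  m=2: (+0.022919+0.060338i) × (+0.006540-0.008344i) = +0.000653+0.000203i  (running Σ = -0.314139-0.000093i)
  m=3: (-0.422088-0.103681i) × (-0.000461-0.000099i) = +0.000184+0.000090i  (running Σ = -0.313955-0.000004i)
  m=4: (+0.319260-0.283441i) × (+0.000004+0.000014i) = +0.000005+0.000004i  (running Σ = -0.313949-0.000000i)
  m=5: (+0.028910+0.235499i) × (+0.000000-0.000000i) = +0.000000+0.000000i  (running Σ = -0.313949-0.000000i)
  m=6: (-0.074774-0.039094i) × (-0.000000-0.000000i) = +0.000000+0.000000i  (running Σ = -0.313949-0.000000i)
  m=7: (+0.015820-0.008340i) × (+0.000000+0.000000i) = +0.000000+0.000000i  (running Σ = -0.313949+0.000000i)
Accumulated sum -0.313949+0.000000i; after 4π/(2l+1) scaling, -0.263014+0.000000i ⇒ P_7 = -0.263014

-0.263014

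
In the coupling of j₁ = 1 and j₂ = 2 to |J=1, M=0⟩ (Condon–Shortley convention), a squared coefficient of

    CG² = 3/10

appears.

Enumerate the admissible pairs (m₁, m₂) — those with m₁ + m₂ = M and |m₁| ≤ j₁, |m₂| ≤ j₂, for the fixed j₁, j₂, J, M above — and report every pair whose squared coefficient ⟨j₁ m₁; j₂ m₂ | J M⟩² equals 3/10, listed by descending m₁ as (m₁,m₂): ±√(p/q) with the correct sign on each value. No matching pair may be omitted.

(1,-1): +√(3/10); (-1,1): +√(3/10)

Admissible pairs with m₁+m₂ = M = 0: (-1,1), (0,0), (1,-1)
  (m₁,m₂)=(1,-1): CG² = 3/10, CG = +√(3/10)   ← matches the target
  (m₁,m₂)=(0,0): CG² = 2/5, CG = −√(2/5)
  (m₁,m₂)=(-1,1): CG² = 3/10, CG = +√(3/10)   ← matches the target
Pairs with CG² = 3/10: (1,-1): +√(3/10); (-1,1): +√(3/10)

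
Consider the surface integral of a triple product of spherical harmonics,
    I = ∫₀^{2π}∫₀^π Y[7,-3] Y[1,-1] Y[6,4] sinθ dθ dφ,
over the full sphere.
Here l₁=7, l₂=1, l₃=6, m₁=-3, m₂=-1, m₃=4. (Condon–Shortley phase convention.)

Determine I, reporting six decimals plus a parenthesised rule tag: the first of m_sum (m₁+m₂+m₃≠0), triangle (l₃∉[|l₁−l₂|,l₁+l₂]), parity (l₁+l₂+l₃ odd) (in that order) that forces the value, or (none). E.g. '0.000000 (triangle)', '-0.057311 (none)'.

Checks pass: Σm=0; 14 even; l₃=6∈[6,8].
(2·7+1)(2·1+1)(2·6+1) = 585
Δ: 2! 12! 0! / 15! → 1/1365
sum: t=1:−1/518400 = -1/518400
3j²(7 1 6; 0 0 0) = Δ·Π!·Σ² = 7/195  (sign -1)
sum: t=0:+1/14515200 = 1/14515200
3j²(7 1 6; -3 -1 4) = Δ·Π!·Σ² = 2/455  (sign +1)
combine: 4πI² = 585·7/195·2/455 = 6/65
take √, sign -1: I = -0.08570655
No selection rule forces the value: the integral is nonzero (none).

-0.085707 (none)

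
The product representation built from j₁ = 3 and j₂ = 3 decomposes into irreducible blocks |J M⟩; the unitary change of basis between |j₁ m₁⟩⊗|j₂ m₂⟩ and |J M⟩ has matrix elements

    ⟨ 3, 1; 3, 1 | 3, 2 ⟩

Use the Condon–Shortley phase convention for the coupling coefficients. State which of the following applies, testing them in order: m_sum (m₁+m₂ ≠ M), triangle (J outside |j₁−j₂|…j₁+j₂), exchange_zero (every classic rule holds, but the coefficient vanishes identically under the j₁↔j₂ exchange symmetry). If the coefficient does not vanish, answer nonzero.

m-sum: m₁+m₂ = 1+1 = 2, M = 2  ✓
triangle: |j₁−j₂| = 0 ≤ J = 3 ≤ j₁+j₂ = 6  ✓
exchange: j₁=j₂ and m₁=m₂, and (−1)^(j₁+j₂−J) = (−1)^3 = −1 forces ⟨j₁m₁;j₂m₂|JM⟩ = −⟨j₂m₂;j₁m₁|JM⟩ = −⟨j₁m₁;j₂m₂|JM⟩ ⇒ the coefficient vanishes identically
Racah sum check: Σ_k collapses to 0 ⇒ CG = 0

exchange_zero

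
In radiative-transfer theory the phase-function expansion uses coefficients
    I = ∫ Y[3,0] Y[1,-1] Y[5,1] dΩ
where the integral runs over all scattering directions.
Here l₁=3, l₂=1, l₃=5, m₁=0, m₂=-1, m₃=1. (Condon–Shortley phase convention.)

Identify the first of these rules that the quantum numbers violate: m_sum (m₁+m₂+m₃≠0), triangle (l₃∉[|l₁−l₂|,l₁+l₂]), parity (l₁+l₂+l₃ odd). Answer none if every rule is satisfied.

azimuthal sum: 0 − 1 + 1 = 0  ✓
l₃ must lie in [2,4]; have l₃=5  ✗
L = 3 + 1 + 5 = 9 (odd)

triangle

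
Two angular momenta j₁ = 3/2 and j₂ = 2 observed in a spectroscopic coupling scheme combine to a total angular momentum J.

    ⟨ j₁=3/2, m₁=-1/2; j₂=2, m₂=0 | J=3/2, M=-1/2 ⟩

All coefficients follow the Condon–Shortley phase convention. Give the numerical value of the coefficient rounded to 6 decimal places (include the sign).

√[4·2!1!2!/6! · 1!2!2!2!1!2!] = √(16/45)
  +(−1)^1/∏(1,1,1,1,0,1)! = -1  (running -1)
  +(−1)^2/∏(2,0,0,0,1,2)! = 1/4  (running -3/4)
⟨..|..⟩ = √(16/45)·(-3/4) = -0.447214

−√(1/5) = -0.447214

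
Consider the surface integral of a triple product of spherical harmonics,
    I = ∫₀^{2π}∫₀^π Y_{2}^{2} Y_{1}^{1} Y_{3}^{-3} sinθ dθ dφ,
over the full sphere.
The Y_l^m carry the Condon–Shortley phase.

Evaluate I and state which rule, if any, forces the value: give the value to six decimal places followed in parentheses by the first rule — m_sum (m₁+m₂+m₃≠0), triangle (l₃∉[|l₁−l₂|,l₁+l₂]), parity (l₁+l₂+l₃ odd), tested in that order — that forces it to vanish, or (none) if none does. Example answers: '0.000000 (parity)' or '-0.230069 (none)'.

-0.319865 (none)

m-sum 0 ✓  L=6 even ✓  1≤3≤3 ✓
Π(2lᵢ+1) = 5×3×7 = 105
triangle coeff Δ(2,1,3) = 1/105
Σ_t [0,0]: t=0:+1/4 = 1/4
(3j)²=3/35 [(2 1 3; 0 0 0)], sign=-1
Σ_t [0,0]: t=0:+1/48 = 1/48
(3j)²=1/7 [(2 1 3; 2 1 -3)], sign=+1
⇒ 4πI² = 9/7
I = (-1)√(9/7/(4π)) = -0.31986543
No selection rule forces the value: the integral is nonzero (none).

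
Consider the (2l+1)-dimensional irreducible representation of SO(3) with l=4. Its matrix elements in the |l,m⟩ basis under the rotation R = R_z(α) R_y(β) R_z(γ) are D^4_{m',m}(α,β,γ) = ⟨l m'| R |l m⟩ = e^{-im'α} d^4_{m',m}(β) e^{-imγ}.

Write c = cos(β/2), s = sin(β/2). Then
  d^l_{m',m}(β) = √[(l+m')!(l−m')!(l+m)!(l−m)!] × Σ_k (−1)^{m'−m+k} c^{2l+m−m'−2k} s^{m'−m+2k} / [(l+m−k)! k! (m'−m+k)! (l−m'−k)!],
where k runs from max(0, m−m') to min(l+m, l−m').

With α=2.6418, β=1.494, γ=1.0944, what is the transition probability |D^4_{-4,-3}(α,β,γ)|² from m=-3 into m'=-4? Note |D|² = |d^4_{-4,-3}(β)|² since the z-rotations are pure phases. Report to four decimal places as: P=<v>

P=0.0484

Split into d^4_{-4,-3}(β=1.4940) × two z-phases.
Half-angle: c=0.733730, s=0.679441. N=√(1·40320·1·5040)=14255.272709
The bounds max(0,m−m')=1 and min(l+m,l−m')=1 give 1 term
  k=1: (−1)^0·14255.2727/(5040)·0.7337^7·0.6794^1 = +0.220015
d^4_{-4,-3}(1.4940) = +0.220015
|D^4_{-4,-3}|² = |d^4_{-4,-3}(β)|² = (+0.220015)² = 0.048407 (the z-rotation phases have unit modulus)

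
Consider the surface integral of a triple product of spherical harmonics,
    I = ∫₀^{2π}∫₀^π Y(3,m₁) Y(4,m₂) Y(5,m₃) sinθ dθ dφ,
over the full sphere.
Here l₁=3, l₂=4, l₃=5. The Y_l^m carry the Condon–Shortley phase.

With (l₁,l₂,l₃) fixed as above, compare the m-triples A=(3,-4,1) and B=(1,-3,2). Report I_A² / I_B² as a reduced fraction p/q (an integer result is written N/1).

30/343

Shared (l₁,l₂,l₃)=(3,4,5): N and (l;000)² cancel in I_A²/I_B².
A: Δ = 2!·4!·6!/13! = 1/180180; Racah Σ t=0..0: t=0:+1/34560 = 1/34560; ⇒ 3j(3 4 5; 3 -4 1)² = 1/429, sgn +1
B: Δ = 2!·4!·6!/13! = 1/180180; Racah Σ t=0..1: t=0:+1/960 t=1:−1/4320 = 7/8640; ⇒ 3j(3 4 5; 1 -3 2)² = 343/12870, sgn -1
I_A²/I_B² = (1/429)/(343/12870) = 30/343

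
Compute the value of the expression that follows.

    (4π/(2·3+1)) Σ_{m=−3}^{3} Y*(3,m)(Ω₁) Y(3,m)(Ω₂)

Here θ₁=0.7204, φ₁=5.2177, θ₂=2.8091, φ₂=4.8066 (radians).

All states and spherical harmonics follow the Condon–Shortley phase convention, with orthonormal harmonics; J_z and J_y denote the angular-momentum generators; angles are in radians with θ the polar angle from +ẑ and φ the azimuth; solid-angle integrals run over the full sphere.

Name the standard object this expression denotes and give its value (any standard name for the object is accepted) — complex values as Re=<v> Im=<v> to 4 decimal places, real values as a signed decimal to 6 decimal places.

Legendre polynomial (addition theorem), +0.431986

This sum is the spherical-harmonic addition theorem: it equals the Legendre polynomial P_l(cos γ) of the angle γ between the two directions.
Expand P_3 via completeness: Σ_{m} conj(Y_{3,m}) at Ω₁ times Y_{3,m} at Ω₂ —
  term(m=-3) = +0.000575+0.001640i   from Y*(Ω₁)=-0.119598+0.006568i, Y(Ω₂)=-0.004046-0.013933i
  term(m=-2) = -0.023413-0.025203i   from Y*(Ω₁)=-0.177598-0.283164i, Y(Ω₂)=+0.101095-0.019277i
  term(m=-1) = +0.130386+0.056840i   from Y*(Ω₁)=+0.188253-0.340286i, Y(Ω₂)=+0.034407+0.364131i
  term(m=+0) = +0.025537+0.000000i   from Y*(Ω₁)=-0.049339-0.000000i, Y(Ω₂)=-0.517578+0.000000i
  term(m=+1) = +0.130386-0.056840i   from Y*(Ω₁)=-0.188253-0.340286i, Y(Ω₂)=-0.034407+0.364131i
  term(m=+2) = -0.023413+0.025203i   from Y*(Ω₁)=-0.177598+0.283164i, Y(Ω₂)=+0.101095+0.019277i
  term(m=+3) = +0.000575-0.001640i   from Y*(Ω₁)=+0.119598+0.006568i, Y(Ω₂)=+0.004046-0.013933i
Accumulated sum +0.240634-0.000000i; after 4π/(2l+1) scaling, +0.431986-0.000000i ⇒ P_3 = 0.431986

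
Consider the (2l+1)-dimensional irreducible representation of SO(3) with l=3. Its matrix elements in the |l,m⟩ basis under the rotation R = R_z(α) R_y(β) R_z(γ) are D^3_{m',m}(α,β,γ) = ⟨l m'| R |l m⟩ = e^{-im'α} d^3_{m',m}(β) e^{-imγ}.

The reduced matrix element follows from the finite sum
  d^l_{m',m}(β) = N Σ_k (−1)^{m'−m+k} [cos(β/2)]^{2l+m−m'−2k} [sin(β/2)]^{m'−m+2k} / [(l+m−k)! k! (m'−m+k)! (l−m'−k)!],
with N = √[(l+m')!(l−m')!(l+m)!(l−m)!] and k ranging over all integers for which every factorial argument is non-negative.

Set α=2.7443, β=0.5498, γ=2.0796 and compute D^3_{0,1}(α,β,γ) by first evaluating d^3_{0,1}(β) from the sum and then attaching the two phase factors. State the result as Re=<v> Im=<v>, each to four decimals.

Split into d^3_{0,1}(β=0.5498) × two z-phases.
With c≡cos(β/2)=0.962452 and s≡sin(β/2)=0.271451, N=[6·6·24·2]^{1/2}=41.569219
k∈{1,2,3} keeps every argument non-negative
  k=1: (−1)^0·41.5692/(12)·0.9625^5·0.2715^1 = +0.776565
  k=2: (−1)^1·41.5692/(4)·0.9625^3·0.2715^3 = -0.185320
  k=3: (−1)^2·41.5692/(12)·0.9625^1·0.2715^5 = +0.004914
d^3_{0,1}(0.5498) = +0.776565 -0.185320 +0.004914 = +0.596159
Attach z-rotation phases: D = e^{-i(0)(2.7443)}·(+0.596159)·e^{-i(1)(2.0796)} = -0.290408-0.520642i

Re=-0.2904 Im=-0.5206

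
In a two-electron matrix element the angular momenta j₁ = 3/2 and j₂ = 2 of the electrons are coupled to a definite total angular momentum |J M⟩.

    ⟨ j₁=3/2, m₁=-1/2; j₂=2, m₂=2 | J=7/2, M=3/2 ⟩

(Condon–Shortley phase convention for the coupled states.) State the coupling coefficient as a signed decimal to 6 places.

j₁+j₂−J=0  J+j₁−j₂=3  J−j₁+j₂=4  j₁+j₂+J+1=8
(j₁±m₁, j₂±m₂, J±M) = (1,2,4,0,5,2)
P² = 2304/7
sum k=0..0:
  [0] +1/48 = 1/48
S = 1/48
C² = P²·S² = 1/7 ; C = +0.377964

+0.377964  (= +√(1/7))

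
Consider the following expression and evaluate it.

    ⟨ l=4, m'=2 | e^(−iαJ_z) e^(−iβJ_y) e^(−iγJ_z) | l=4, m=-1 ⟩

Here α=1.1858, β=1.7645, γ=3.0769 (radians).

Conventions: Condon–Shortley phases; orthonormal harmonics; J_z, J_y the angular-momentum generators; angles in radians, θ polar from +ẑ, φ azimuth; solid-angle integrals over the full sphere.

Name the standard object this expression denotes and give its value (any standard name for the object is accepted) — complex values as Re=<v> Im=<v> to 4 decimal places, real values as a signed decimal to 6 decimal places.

Wigner D-matrix element, Re=0.2880 Im=0.2452

This is a Wigner D-matrix element — the rotation-matrix element ⟨l m'| R(α,β,γ) |l m⟩ in the angular-momentum basis.
Split into d^4_{2,-1}(β=1.7645) × two z-phases.
Half-angle: c=0.635415, s=0.772171. N=√(720·2·6·120)=1018.233765
Admissible k: 0..2 (factorial args all ≥0)
  k=0: (−1)^3·1018.2338/(72)·0.6354^5·0.7722^3 = -0.674440
  k=1: (−1)^4·1018.2338/(48)·0.6354^3·0.7722^5 = +1.493982
  k=2: (−1)^5·1018.2338/(240)·0.6354^1·0.7722^7 = -0.441252
d^4_{2,-1}(1.7645) = -0.674440 +1.493982 -0.441252 = +0.378291
Attach z-rotation phases: D = e^{-i(2)(1.1858)}·(+0.378291)·e^{-i(-1)(3.0769)} = +0.288037+0.245232i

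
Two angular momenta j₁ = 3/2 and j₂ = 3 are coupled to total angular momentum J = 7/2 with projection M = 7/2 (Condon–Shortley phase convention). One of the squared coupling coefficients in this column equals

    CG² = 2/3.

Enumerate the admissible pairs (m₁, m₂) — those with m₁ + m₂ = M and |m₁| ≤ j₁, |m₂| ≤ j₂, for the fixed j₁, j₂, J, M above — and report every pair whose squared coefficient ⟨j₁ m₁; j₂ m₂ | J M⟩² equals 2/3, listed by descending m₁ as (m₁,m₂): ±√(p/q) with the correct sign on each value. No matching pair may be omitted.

(1/2,3): −√(2/3)

Admissible pairs with m₁+m₂ = M = 7/2: (1/2,3), (3/2,2)
  (m₁,m₂)=(3/2,2): CG² = 1/3, CG = +√(1/3)
  (m₁,m₂)=(1/2,3): CG² = 2/3, CG = −√(2/3)   ← matches the target
Pairs with CG² = 2/3: (1/2,3): −√(2/3)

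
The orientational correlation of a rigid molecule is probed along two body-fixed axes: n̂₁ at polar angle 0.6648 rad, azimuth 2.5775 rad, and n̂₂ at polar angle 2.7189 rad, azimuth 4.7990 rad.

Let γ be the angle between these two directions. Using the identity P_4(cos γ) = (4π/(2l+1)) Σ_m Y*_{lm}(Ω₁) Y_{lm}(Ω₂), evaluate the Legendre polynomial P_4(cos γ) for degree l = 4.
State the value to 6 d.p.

Addition theorem: P_4(cos γ) = (4π/9) Σ_m Y*_{lm}(Ω₁) Y_{lm}(Ω₂), m = −4…4:
  term(m=-4) = -0.00069 - 0.00041j   from Y*(Ω₁)=-0.04058 - 0.04961j, Y(Ω₂)=0.01179 - 0.00426j
  term(m=-3) = -0.01692 + 0.00678j   from Y*(Ω₁)=0.02803 + 0.22957j, Y(Ω₂)=0.02025 + 0.07615j
  term(m=-2) = -0.03068 + 0.11113j   from Y*(Ω₁)=0.18190 - 0.38378j, Y(Ω₂)=-0.26739 + 0.04679j
  term(m=-1) = 0.09285 + 0.12196j   from Y*(Ω₁)=-0.25934 + 0.16407j, Y(Ω₂)=-0.04321 - 0.49760j
  term(m=+0) = -0.05447 + 0.00000j   from Y*(Ω₁)=-0.22782 + 0.00000j, Y(Ω₂)=0.23907 + 0.00000j
  term(m=+1) = 0.09285 - 0.12196j   from Y*(Ω₁)=0.25934 + 0.16407j, Y(Ω₂)=0.04321 - 0.49760j
  term(m=+2) = -0.03068 - 0.11113j   from Y*(Ω₁)=0.18190 + 0.38378j, Y(Ω₂)=-0.26739 - 0.04679j
  term(m=+3) = -0.01692 - 0.00678j   from Y*(Ω₁)=-0.02803 + 0.22957j, Y(Ω₂)=-0.02025 + 0.07615j
  term(m=+4) = -0.00069 + 0.00041j   from Y*(Ω₁)=-0.04058 + 0.04961j, Y(Ω₂)=0.01179 + 0.00426j
Total Σ_m = 0.03465 - 0.00000j. Multiply by 1.396263: 0.04839 - 0.00000j. P_4(cos γ) = 0.048387

0.048387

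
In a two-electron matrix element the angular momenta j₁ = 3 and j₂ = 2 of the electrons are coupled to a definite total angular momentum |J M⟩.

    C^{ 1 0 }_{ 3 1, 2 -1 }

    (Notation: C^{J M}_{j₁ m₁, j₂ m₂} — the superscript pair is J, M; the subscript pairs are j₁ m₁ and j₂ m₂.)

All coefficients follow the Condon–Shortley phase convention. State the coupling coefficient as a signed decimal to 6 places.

triangle: 4!×2!×0!/7! = 48/5040
(j±m)!: 4!×2!×1!×3!×1!×1! = 288
prefactor² = (2J+1)×Δ×N² = 288/35
  k=1: −1/(1!×3!×1!×0!×1!×0!) = -1/6
Σ = -1/6  ⇒  CG² = 288/35×(-1/6)² = 8/35
CG = −√(8/35) = -0.478091

-0.478091  (= −√(8/35))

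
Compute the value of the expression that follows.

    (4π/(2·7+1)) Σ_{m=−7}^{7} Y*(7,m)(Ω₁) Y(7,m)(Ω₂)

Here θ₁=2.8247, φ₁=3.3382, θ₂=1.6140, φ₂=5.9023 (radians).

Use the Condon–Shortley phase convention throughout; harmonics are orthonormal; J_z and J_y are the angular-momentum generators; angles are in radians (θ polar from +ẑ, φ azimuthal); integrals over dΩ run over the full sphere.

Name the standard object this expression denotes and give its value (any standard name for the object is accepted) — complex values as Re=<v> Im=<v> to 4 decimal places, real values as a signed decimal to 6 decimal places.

This sum is the spherical-harmonic addition theorem: it equals the Legendre polynomial P_l(cos γ) of the angle γ between the two directions.
Summing Y*_{l m}(θ₁,φ₁)·Y_{l m}(θ₂,φ₂) over m ∈ [−7, 7]; prefactor 4π/(2·7+1) = 0.837758:
  m=-7: Y*=-0.00003 - 0.00014j  Y=-0.44170 + 0.22737j  product 0.00004 + 0.00006j
  m=-6: Y*=-0.00062 - 0.00150j  Y=0.05265 - 0.06070j  product -0.00012 - 0.00004j
  m=-5: Y*=-0.00642 - 0.00963j  Y=0.11670 - 0.33671j  product -0.00399 + 0.00104j
  m=-4: Y*=-0.04058 - 0.04067j  Y=0.00444 + 0.09386j  product 0.00364 - 0.00399j
  m=-3: Y*=-0.16688 - 0.11169j  Y=0.13180 + 0.28879j  product 0.01026 - 0.06291j
  m=-2: Y*=-0.43015 - 0.17843j  Y=-0.07221 - 0.06888j  product 0.01877 + 0.04251j
  m=-1: Y*=-0.56856 - 0.11325j  Y=-0.28139 - 0.11268j  product 0.14723 + 0.09593j
  m=+0: Y*=-0.01516 + 0.00000j  Y=0.10150 + 0.00000j  product -0.00154 + 0.00000j
  m=+1: Y*=0.56856 - 0.11325j  Y=0.28139 - 0.11268j  product 0.14723 - 0.09593j
  m=+2: Y*=-0.43015 + 0.17843j  Y=-0.07221 + 0.06888j  product 0.01877 - 0.04251j
  m=+3: Y*=0.16688 - 0.11169j  Y=-0.13180 + 0.28879j  product 0.01026 + 0.06291j
  m=+4: Y*=-0.04058 + 0.04067j  Y=0.00444 - 0.09386j  product 0.00364 + 0.00399j
  m=+5: Y*=0.00642 - 0.00963j  Y=-0.11670 - 0.33671j  product -0.00399 - 0.00104j
  m=+6: Y*=-0.00062 + 0.00150j  Y=0.05265 + 0.06070j  product -0.00012 + 0.00004j
  m=+7: Y*=0.00003 - 0.00014j  Y=0.44170 + 0.22737j  product 0.00004 - 0.00006j
Σ over m = 0.35011 - 0.00000j; ×(4π/15) → 0.29331 - 0.00000j. Real part: 0.293307

Legendre polynomial (addition theorem), +0.293307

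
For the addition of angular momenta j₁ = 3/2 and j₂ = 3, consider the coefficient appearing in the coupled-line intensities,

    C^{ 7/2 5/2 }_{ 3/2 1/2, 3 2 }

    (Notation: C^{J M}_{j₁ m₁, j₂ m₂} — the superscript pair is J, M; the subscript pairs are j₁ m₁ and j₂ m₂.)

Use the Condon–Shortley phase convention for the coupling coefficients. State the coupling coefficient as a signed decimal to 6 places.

−√(1/7) = -0.377964

j₁+j₂−J=1  J+j₁−j₂=2  J−j₁+j₂=5  j₁+j₂+J+1=9
(j₁±m₁, j₂±m₂, J±M) = (2,1,5,1,6,1)
P² = 6400/7
sum k=0..1:
  [0] +1/120 = 1/120
  [1] −1/48 = -1/48
S = -1/80
C² = P²·S² = 1/7 ; C = -0.377964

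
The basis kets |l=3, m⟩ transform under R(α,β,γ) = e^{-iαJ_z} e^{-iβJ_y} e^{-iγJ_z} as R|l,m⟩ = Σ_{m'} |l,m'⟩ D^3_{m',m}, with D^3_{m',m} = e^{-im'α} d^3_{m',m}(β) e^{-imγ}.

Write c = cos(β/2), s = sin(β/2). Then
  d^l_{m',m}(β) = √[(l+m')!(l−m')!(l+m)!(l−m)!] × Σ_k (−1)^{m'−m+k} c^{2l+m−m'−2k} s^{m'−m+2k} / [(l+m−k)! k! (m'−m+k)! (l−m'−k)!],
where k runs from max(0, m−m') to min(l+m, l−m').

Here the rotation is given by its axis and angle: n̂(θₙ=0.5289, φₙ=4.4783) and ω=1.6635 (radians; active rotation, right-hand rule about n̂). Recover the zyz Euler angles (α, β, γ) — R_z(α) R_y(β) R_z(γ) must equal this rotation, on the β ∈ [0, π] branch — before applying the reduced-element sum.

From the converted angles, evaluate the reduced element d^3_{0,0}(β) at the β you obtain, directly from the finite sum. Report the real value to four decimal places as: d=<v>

d=-0.1425

Axis–angle → zyz. n̂ = (sinθₙcosφₙ, sinθₙsinφₙ, cosθₙ) = (-0.117042, -0.490822, +0.863363), ω = 1.6635.
R = I cosω + sinω [n̂]ₓ + (1−cosω) n̂n̂ᵀ gives
  R = [-0.077604, -0.796891, -0.599118; +0.922420, +0.170636, -0.346446; +0.378311, -0.579524, +0.721826]
β = atan2(√(R₁₃²+R₂₃²), R₃₃) = 0.764359; α = atan2(R₂₃, R₁₃) mod 2π = 3.665873; γ = atan2(R₃₂, −R₃₁) mod 2π = 4.134051
d^3_{0,0}(β=0.7644) via the finite sum:
Half-angle: c=0.927854, s=0.372944. N=√(6·6·6·6)=36.000000
Admissible k: 0..3 (factorial args all ≥0)
  k=0: (−1)^0·36.0000/(36)·0.9279^6·0.3729^0 = +0.638084
  k=1: (−1)^1·36.0000/(4)·0.9279^4·0.3729^2 = -0.927785
  k=2: (−1)^2·36.0000/(4)·0.9279^2·0.3729^4 = +0.149891
  k=3: (−1)^3·36.0000/(36)·0.9279^0·0.3729^6 = -0.002691
d^3_{0,0}(0.7644) = +0.638084 -0.927785 +0.149891 -0.002691 = -0.142501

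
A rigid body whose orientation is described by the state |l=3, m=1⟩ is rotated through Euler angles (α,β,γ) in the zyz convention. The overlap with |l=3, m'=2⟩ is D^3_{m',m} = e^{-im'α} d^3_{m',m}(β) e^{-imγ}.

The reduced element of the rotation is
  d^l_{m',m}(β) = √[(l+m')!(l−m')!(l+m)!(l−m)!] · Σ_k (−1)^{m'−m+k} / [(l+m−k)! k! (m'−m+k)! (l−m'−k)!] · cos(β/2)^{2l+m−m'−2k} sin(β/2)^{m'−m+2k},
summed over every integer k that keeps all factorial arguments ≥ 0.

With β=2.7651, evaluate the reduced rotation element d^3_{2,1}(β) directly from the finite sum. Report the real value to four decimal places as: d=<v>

d=0.0386

d^3_{2,1}(β=2.7651) via the finite sum:
With c≡cos(β/2)=0.187136 and s≡sin(β/2)=0.982334, N=[120·1·24·2]^{1/2}=75.894664
The bounds max(0,m−m')=0 and min(l+m,l−m')=1 give 2 terms
  k=0: (−1)^1·75.8947/(24)·0.1871^5·0.9823^1 = -0.000713
  k=1: (−1)^2·75.8947/(12)·0.1871^3·0.9823^3 = +0.039290
d^3_{2,1}(2.7651) = -0.000713 +0.039290 = +0.038577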